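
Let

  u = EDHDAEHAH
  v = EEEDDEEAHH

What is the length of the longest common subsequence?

6

Let dp[i][j] be the LCS length of the first i characters of u and the first j characters of v. dp[i][j] = dp[i-1][j-1]+1 when the i-th and j-th characters match, else max(dp[i-1][j], dp[i][j-1]).
    ·  E  E  E  D  D  E  E  A  H  H
 ·  0  0  0  0  0  0  0  0  0  0  0
 E  0  1  1  1  1  1  1  1  1  1  1
 D  0  1  1  1  2  2  2  2  2  2  2
 H  0  1  1  1  2  2  2  2  2  3  3
 D  0  1  1  1  2  3  3  3  3  3  3
 A  0  1  1  1  2  3  3  3  4  4  4
 E  0  1  2  2  2  3  4  4  4  4  4
 H  0  1  2  2  2  3  4  4  4  5  5
 A  0  1  2  2  2  3  4  4  5  5  5
 H  0  1  2  2  2  3  4  4  5  6  6
dp[9][10] = 6. One LCS (by backtracking along matches): EDDAHH.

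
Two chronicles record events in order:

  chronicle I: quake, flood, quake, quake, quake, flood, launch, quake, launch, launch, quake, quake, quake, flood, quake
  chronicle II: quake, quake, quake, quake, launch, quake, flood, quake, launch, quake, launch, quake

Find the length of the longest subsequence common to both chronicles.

One common subsequence of length 9: quake at chronicle I[1]=chronicle II[2], quake at chronicle I[3]=chronicle II[3], quake at chronicle I[4]=chronicle II[4], quake at chronicle I[5]=chronicle II[6], flood at chronicle I[6]=chronicle II[7], launch at chronicle I[7]=chronicle II[9], quake at chronicle I[8]=chronicle II[10], launch at chronicle I[10]=chronicle II[11], quake at chronicle I[15]=chronicle II[12], and the DP table's final entry dp[15][12] is also 9, so no common subsequence is longer.

9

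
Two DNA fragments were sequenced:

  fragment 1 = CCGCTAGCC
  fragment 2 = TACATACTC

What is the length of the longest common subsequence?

5

Let dp[i][j] be the LCS length of the first i bases of fragment 1 and the first j bases of fragment 2. dp[i][j] = dp[i-1][j-1]+1 when the i-th and j-th bases match, else max(dp[i-1][j], dp[i][j-1]).
    ·  T  A  C  A  T  A  C  T  C
 ·  0  0  0  0  0  0  0  0  0  0
 C  0  0  0  1  1  1  1  1  1  1
 C  0  0  0  1  1  1  1  2  2  2
 G  0  0  0  1  1  1  1  2  2  2
 C  0  0  0  1  1  1  1  2  2  3
 T  0  1  1  1  1  2  2  2  3  3
 A  0  1  2  2  2  2  3  3  3  3
 G  0  1  2  2  2  2  3  3  3  3
 C  0  1  2  3  3  3  3  4  4  4
 C  0  1  2  3  3  3  3  4  4  5
dp[9][9] = 5. One LCS (by backtracking along matches): CTACC.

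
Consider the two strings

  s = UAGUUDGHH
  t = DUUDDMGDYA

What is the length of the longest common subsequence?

4

Taking U (s #1, t #2), U (s #4, t #3), D (s #6, t #5), G (s #7, t #7) gives a common subsequence of length 4. The LCS DP gives dp[9][10] = 4, so this is optimal.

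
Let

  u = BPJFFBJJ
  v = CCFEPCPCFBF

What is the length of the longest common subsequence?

Pick P [2,7], then F [4,9], then F [5,11]; all 3 characters appear in both, in order. The LCS DP gives dp[8][11] = 3, so this is optimal.

3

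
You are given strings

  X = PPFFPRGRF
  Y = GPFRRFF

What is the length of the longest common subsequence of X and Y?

5

One common subsequence of length 5: P (X #2, Y #2) → F (X #4, Y #3) → R (X #6, Y #4) → R (X #8, Y #5) → F (X #9, Y #7), and the DP table's final entry dp[9][7] is also 5, so no common subsequence is longer.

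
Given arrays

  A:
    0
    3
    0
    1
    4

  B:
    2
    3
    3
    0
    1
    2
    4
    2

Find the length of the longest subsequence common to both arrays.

4

Let dp[i][j] be the LCS length of the first i values of A and the first j values of B. dp[i][j] = dp[i-1][j-1]+1 when the i-th and j-th values match, else max(dp[i-1][j], dp[i][j-1]).
    ·  2  3  3  0  1  2  4  2
 ·  0  0  0  0  0  0  0  0  0
 0  0  0  0  0  1  1  1  1  1
 3  0  0  1  1  1  1  1  1  1
 0  0  0  1  1  2  2  2  2  2
 1  0  0  1  1  2  3  3  3  3
 4  0  0  1  1  2  3  3  4  4
dp[5][8] = 4. One LCS (by backtracking along matches): 3, 0, 1, 4.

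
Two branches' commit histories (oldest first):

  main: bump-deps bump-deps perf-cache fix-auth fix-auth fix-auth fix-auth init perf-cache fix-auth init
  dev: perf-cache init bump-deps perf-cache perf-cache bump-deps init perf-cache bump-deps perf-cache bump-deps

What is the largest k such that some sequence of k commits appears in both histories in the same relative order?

4

Match bump-deps at main[1]=dev[3]; then bump-deps at main[2]=dev[6]; then perf-cache at main[3]=dev[8]; then perf-cache at main[9]=dev[10] — 4 commits in the same relative order in both. Since dp[11][11] = 4, nothing longer is possible.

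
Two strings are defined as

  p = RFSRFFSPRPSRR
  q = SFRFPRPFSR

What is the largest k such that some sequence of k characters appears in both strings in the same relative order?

8

One common subsequence of length 8: F at p[2]=q[2], then R at p[4]=q[3], then F at p[6]=q[4], then P at p[8]=q[5], then R at p[9]=q[6], then P at p[10]=q[7], then S at p[11]=q[9], then R at p[13]=q[10]. dp[13][10] = 8 confirms this is the maximum.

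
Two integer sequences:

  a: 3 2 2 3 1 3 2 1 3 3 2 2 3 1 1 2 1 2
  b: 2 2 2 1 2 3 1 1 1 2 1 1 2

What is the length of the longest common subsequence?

Match 2 at a[2]=b[1], 2 at a[3]=b[2], 2 at a[7]=b[3], 1 at a[8]=b[4], 2 at a[12]=b[5], 3 at a[13]=b[6], 1 at a[14]=b[8], 1 at a[15]=b[9], 2 at a[16]=b[10], 1 at a[17]=b[12], 2 at a[18]=b[13] — 11 values in the same relative order in both. dp[18][13] = 11 confirms this is the maximum.

11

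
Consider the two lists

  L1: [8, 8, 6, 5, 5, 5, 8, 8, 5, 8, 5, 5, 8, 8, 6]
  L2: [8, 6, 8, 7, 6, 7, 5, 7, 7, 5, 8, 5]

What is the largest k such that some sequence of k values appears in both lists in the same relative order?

Taking 8 (L1 #1, L2 #1); then 8 (L1 #2, L2 #3); then 6 (L1 #3, L2 #5); then 5 (L1 #4, L2 #7); then 5 (L1 #9, L2 #10); then 8 (L1 #10, L2 #11); then 5 (L1 #12, L2 #12) gives a common subsequence of length 7. The LCS DP gives dp[15][12] = 7, so this is optimal.

7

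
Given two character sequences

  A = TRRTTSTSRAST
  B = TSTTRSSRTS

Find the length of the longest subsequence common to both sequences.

7

Let dp[i][j] be the LCS length of the first i characters of A and the first j characters of B. dp[i][j] = dp[i-1][j-1]+1 when the i-th and j-th characters match, else max(dp[i-1][j], dp[i][j-1]).
    ·  T  S  T  T  R  S  S  R  T  S
 ·  0  0  0  0  0  0  0  0  0  0  0
 T  0  1  1  1  1  1  1  1  1  1  1
 R  0  1  1  1  1  2  2  2  2  2  2
 R  0  1  1  1  1  2  2  2  3  3  3
 T  0  1  1  2  2  2  2  2  3  4  4
 T  0  1  1  2  3  3  3  3  3  4  4
 S  0  1  2  2  3  3  4  4  4  4  5
 T  0  1  2  3  3  3  4  4  4  5  5
 S  0  1  2  3  3  3  4  5  5  5  6
 R  0  1  2  3  3  4  4  5  6  6  6
 A  0  1  2  3  3  4  4  5  6  6  6
 S  0  1  2  3  3  4  5  5  6  6  7
 T  0  1  2  3  4  4  5  5  6  7  7
dp[12][10] = 7. One LCS (by backtracking along matches): TTTSSRS.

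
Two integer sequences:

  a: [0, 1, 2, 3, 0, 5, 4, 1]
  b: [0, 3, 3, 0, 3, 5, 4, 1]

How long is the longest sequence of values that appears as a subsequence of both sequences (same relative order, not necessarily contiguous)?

6

Let dp[i][j] be the LCS length of the first i values of a and the first j values of b. dp[i][j] = dp[i-1][j-1]+1 when the i-th and j-th values match, else max(dp[i-1][j], dp[i][j-1]).
    ·  0  3  3  0  3  5  4  1
 ·  0  0  0  0  0  0  0  0  0
 0  0  1  1  1  1  1  1  1  1
 1  0  1  1  1  1  1  1  1  2
 2  0  1  1  1  1  1  1  1  2
 3  0  1  2  2  2  2  2  2  2
 0  0  1  2  2  3  3  3  3  3
 5  0  1  2  2  3  3  4  4  4
 4  0  1  2  2  3  3  4  5  5
 1  0  1  2  2  3  3  4  5  6
dp[8][8] = 6. One LCS (by backtracking along matches): 0, 3, 0, 5, 4, 1.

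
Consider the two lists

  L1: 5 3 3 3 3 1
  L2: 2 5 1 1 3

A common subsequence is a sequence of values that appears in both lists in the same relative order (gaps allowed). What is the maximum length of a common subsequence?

2

One common subsequence of length 2: 5 (L1 #1, L2 #2), then 3 (L1 #5, L2 #5). The LCS DP gives dp[6][5] = 2, so this is optimal.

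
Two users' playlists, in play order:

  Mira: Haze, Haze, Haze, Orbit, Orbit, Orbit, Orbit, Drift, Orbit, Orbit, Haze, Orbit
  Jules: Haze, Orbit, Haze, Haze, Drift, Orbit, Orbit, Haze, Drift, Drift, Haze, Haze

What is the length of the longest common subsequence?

One common subsequence of length 7: Haze (Mira #1, Jules #1) → Haze (Mira #2, Jules #3) → Haze (Mira #3, Jules #4) → Orbit (Mira #4, Jules #6) → Orbit (Mira #5, Jules #7) → Drift (Mira #8, Jules #10) → Haze (Mira #11, Jules #12), and the DP table's final entry dp[12][12] is also 7, so no common subsequence is longer.

7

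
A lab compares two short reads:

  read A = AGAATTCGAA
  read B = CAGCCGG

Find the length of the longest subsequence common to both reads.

Let dp[i][j] be the LCS length of the first i bases of read A and the first j bases of read B. dp[i][j] = dp[i-1][j-1]+1 when the i-th and j-th bases match, else max(dp[i-1][j], dp[i][j-1]).
    ·  C  A  G  C  C  G  G
 ·  0  0  0  0  0  0  0  0
 A  0  0  1  1  1  1  1  1
 G  0  0  1  2  2  2  2  2
 A  0  0  1  2  2  2  2  2
 A  0  0  1  2  2  2  2  2
 T  0  0  1  2  2  2  2  2
 T  0  0  1  2  2  2  2  2
 C  0  1  1  2  3  3  3  3
 G  0  1  1  2  3  3  4  4
 A  0  1  2  2  3  3  4  4
 A  0  1  2  2  3  3  4  4
dp[10][7] = 4. One LCS (by backtracking along matches): AGCG.

4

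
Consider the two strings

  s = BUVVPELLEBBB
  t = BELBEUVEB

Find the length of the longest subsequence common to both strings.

Let dp[i][j] be the LCS length of the first i characters of s and the first j characters of t. dp[i][j] = dp[i-1][j-1]+1 when the i-th and j-th characters match, else max(dp[i-1][j], dp[i][j-1]).
    ·  B  E  L  B  E  U  V  E  B
 ·  0  0  0  0  0  0  0  0  0  0
 B  0  1  1  1  1  1  1  1  1  1
 U  0  1  1  1  1  1  2  2  2  2
 V  0  1  1  1  1  1  2  3  3  3
 V  0  1  1  1  1  1  2  3  3  3
 P  0  1  1  1  1  1  2  3  3  3
 E  0  1  2  2  2  2  2  3  4  4
 L  0  1  2  3  3  3  3  3  4  4
 L  0  1  2  3  3  3  3  3  4  4
 E  0  1  2  3  3  4  4  4  4  4
 B  0  1  2  3  4  4  4  4  4  5
 B  0  1  2  3  4  4  4  4  4  5
 B  0  1  2  3  4  4  4  4  4  5
dp[12][9] = 5. One LCS (by backtracking along matches): BUVEB.

5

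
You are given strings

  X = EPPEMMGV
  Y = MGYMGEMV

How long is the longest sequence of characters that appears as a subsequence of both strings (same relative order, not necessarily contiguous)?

Match M at X[5]=Y[1]; then M at X[6]=Y[4]; then G at X[7]=Y[5]; then V at X[8]=Y[8] — 4 characters in the same relative order in both. Since dp[8][8] = 4, nothing longer is possible.

4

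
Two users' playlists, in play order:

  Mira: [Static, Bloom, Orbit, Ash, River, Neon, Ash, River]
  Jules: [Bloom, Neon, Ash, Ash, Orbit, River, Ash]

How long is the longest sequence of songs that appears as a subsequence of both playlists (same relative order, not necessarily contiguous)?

Taking Bloom at Mira[2]=Jules[1], then Orbit at Mira[3]=Jules[5], then River at Mira[5]=Jules[6], then Ash at Mira[7]=Jules[7] gives a common subsequence of length 4. The LCS DP gives dp[8][7] = 4, so this is optimal.

4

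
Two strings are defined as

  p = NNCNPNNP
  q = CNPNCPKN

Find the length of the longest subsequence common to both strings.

Match N at p[1]=q[2] → N at p[2]=q[4] → C at p[3]=q[5] → P at p[5]=q[6] → N at p[7]=q[8] — 5 characters in the same relative order in both. dp[8][8] = 5 confirms this is the maximum.

5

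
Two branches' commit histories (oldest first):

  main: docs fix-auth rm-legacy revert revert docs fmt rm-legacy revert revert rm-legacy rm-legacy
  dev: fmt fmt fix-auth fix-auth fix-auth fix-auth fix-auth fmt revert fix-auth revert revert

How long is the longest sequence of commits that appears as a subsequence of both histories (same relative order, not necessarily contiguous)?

4

Match fix-auth at main[2]=dev[7], revert at main[4]=dev[9], revert at main[9]=dev[11], revert at main[10]=dev[12] — 4 commits in the same relative order in both. The LCS DP gives dp[12][12] = 4, so this is optimal.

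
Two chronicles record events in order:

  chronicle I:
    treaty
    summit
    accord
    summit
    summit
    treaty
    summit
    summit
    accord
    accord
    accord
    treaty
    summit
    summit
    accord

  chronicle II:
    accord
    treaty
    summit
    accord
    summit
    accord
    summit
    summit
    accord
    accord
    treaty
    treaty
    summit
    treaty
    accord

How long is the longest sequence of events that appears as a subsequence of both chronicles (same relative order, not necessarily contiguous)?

Pick treaty [1,2], then summit [2,3], then accord [3,4], then summit [4,5], then summit [7,7], then summit [8,8], then accord [9,9], then accord [10,10], then treaty [12,12], then summit [13,13], then accord [15,15]; all 11 events appear in both, in order, and the DP table's final entry dp[15][15] is also 11, so no common subsequence is longer.

11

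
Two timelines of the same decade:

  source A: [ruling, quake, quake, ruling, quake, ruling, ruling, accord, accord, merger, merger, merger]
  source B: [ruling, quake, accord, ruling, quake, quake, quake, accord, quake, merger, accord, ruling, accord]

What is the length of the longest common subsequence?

One common subsequence of length 6: ruling (source A #1, source B #4) → quake (source A #2, source B #6) → quake (source A #3, source B #7) → quake (source A #5, source B #9) → ruling (source A #7, source B #12) → accord (source A #9, source B #13). The LCS DP gives dp[12][13] = 6, so this is optimal.

6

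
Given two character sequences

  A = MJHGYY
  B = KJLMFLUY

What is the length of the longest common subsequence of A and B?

Let dp[i][j] be the LCS length of the first i characters of A and the first j characters of B. dp[i][j] = dp[i-1][j-1]+1 when the i-th and j-th characters match, else max(dp[i-1][j], dp[i][j-1]).
    ·  K  J  L  M  F  L  U  Y
 ·  0  0  0  0  0  0  0  0  0
 M  0  0  0  0  1  1  1  1  1
 J  0  0  1  1  1  1  1  1  1
 H  0  0  1  1  1  1  1  1  1
 G  0  0  1  1  1  1  1  1  1
 Y  0  0  1  1  1  1  1  1  2
 Y  0  0  1  1  1  1  1  1  2
dp[6][8] = 2. One LCS (by backtracking along matches): MY.

2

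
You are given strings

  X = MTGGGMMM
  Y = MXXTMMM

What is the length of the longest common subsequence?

Pick M [1,1], T [2,4], M [6,5], M [7,6], M [8,7]; all 5 characters appear in both, in order. dp[8][7] = 5 confirms this is the maximum.

5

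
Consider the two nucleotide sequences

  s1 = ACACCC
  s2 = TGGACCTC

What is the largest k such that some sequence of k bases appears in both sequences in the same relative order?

4

Let dp[i][j] be the LCS length of the first i bases of s1 and the first j bases of s2. dp[i][j] = dp[i-1][j-1]+1 when the i-th and j-th bases match, else max(dp[i-1][j], dp[i][j-1]).
    ·  T  G  G  A  C  C  T  C
 ·  0  0  0  0  0  0  0  0  0
 A  0  0  0  0  1  1  1  1  1
 C  0  0  0  0  1  2  2  2  2
 A  0  0  0  0  1  2  2  2  2
 C  0  0  0  0  1  2  3  3  3
 C  0  0  0  0  1  2  3  3  4
 C  0  0  0  0  1  2  3  3  4
dp[6][8] = 4. One LCS (by backtracking along matches): ACCC.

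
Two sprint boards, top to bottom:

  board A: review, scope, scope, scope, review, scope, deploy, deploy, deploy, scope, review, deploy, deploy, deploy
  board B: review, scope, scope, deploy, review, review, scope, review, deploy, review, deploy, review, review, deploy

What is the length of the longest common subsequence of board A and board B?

Taking review [1,1], scope [2,2], scope [3,3], scope [4,7], review [5,8], deploy [7,9], deploy [8,11], review [11,13], deploy [14,14] gives a common subsequence of length 9, and the DP table's final entry dp[14][14] is also 9, so no common subsequence is longer.

9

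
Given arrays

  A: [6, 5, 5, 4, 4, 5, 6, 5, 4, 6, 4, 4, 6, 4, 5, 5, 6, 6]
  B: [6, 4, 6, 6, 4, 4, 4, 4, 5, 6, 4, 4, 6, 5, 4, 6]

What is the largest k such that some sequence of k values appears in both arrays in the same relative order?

10

Pick 6 [1,4]; then 4 [4,7]; then 4 [5,8]; then 5 [8,9]; then 6 [10,10]; then 4 [11,11]; then 4 [12,12]; then 6 [13,13]; then 4 [14,15]; then 6 [18,16]; all 10 values appear in both, in order. The LCS DP gives dp[18][16] = 10, so this is optimal.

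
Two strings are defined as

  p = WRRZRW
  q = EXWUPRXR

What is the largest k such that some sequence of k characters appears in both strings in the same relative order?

3

Pick W [1,3], R [2,6], R [5,8]; all 3 characters appear in both, in order, and the DP table's final entry dp[6][8] is also 3, so no common subsequence is longer.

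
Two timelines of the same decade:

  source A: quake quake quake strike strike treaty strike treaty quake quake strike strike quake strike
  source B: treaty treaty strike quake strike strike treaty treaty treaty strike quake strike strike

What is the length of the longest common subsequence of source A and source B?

8

Pick quake [3,4] → strike [4,5] → strike [5,6] → treaty [6,9] → strike [7,10] → quake [10,11] → strike [12,12] → strike [14,13]; all 8 events appear in both, in order. The LCS DP gives dp[14][13] = 8, so this is optimal.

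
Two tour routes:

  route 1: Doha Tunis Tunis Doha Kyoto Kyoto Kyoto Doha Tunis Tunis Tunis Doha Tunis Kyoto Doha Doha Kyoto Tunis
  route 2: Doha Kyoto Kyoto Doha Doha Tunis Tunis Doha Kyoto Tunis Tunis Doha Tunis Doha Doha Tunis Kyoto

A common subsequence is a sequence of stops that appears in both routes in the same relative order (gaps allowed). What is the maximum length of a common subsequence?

12

Pick Doha at route 1[1]=route 2[5] → Tunis at route 1[2]=route 2[6] → Tunis at route 1[3]=route 2[7] → Doha at route 1[4]=route 2[8] → Kyoto at route 1[7]=route 2[9] → Tunis at route 1[10]=route 2[10] → Tunis at route 1[11]=route 2[11] → Doha at route 1[12]=route 2[12] → Tunis at route 1[13]=route 2[13] → Doha at route 1[15]=route 2[14] → Doha at route 1[16]=route 2[15] → Kyoto at route 1[17]=route 2[17]; all 12 stops appear in both, in order. dp[18][17] = 12 confirms this is the maximum.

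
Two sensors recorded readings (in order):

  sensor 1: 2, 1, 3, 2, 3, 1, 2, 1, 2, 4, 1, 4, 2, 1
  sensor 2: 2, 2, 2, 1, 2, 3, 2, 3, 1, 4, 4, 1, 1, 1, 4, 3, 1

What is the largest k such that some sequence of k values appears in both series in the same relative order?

10

Taking 2 [1,3]; then 1 [2,4]; then 3 [3,6]; then 2 [4,7]; then 3 [5,8]; then 1 [6,12]; then 1 [8,13]; then 1 [11,14]; then 4 [12,15]; then 1 [14,17] gives a common subsequence of length 10. dp[14][17] = 10 confirms this is the maximum.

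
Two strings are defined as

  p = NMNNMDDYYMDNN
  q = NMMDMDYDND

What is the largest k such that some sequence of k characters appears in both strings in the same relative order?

8

Let dp[i][j] be the LCS length of the first i characters of p and the first j characters of q. dp[i][j] = dp[i-1][j-1]+1 when the i-th and j-th characters match, else max(dp[i-1][j], dp[i][j-1]).
    ·  N  M  M  D  M  D  Y  D  N  D
 ·  0  0  0  0  0  0  0  0  0  0  0
 N  0  1  1  1  1  1  1  1  1  1  1
 M  0  1  2  2  2  2  2  2  2  2  2
 N  0  1  2  2  2  2  2  2  2  3  3
 N  0  1  2  2  2  2  2  2  2  3  3
 M  0  1  2  3  3  3  3  3  3  3  3
 D  0  1  2  3  4  4  4  4  4  4  4
 D  0  1  2  3  4  4  5  5  5  5  5
 Y  0  1  2  3  4  4  5  6  6  6  6
 Y  0  1  2  3  4  4  5  6  6  6  6
 M  0  1  2  3  4  5  5  6  6  6  6
 D  0  1  2  3  4  5  6  6  7  7  7
 N  0  1  2  3  4  5  6  6  7  8  8
 N  0  1  2  3  4  5  6  6  7  8  8
dp[13][10] = 8. One LCS (by backtracking along matches): NMMDDYDN.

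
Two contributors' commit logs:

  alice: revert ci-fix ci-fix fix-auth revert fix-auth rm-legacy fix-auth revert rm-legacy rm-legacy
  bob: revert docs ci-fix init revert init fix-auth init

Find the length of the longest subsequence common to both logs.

One common subsequence of length 4: revert (alice #1, bob #1), ci-fix (alice #2, bob #3), revert (alice #5, bob #5), fix-auth (alice #6, bob #7), and the DP table's final entry dp[11][8] is also 4, so no common subsequence is longer.

4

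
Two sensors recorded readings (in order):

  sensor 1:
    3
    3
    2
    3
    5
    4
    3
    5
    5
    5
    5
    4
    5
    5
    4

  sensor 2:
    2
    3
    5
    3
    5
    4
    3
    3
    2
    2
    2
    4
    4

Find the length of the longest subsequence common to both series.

7

One common subsequence of length 7: 3 (sensor 1 #1, sensor 2 #2); then 3 (sensor 1 #4, sensor 2 #4); then 5 (sensor 1 #5, sensor 2 #5); then 4 (sensor 1 #6, sensor 2 #6); then 3 (sensor 1 #7, sensor 2 #8); then 4 (sensor 1 #12, sensor 2 #12); then 4 (sensor 1 #15, sensor 2 #13), and the DP table's final entry dp[15][13] is also 7, so no common subsequence is longer.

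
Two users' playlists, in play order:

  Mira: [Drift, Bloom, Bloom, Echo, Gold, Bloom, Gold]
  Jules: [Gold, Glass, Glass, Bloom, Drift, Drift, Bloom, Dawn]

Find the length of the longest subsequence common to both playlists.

2

Pick Drift (Mira #1, Jules #6); then Bloom (Mira #2, Jules #7); all 2 songs appear in both, in order, and the DP table's final entry dp[7][8] is also 2, so no common subsequence is longer.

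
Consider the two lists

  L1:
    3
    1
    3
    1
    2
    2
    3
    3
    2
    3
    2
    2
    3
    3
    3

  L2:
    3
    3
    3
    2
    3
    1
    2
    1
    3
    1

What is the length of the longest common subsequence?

Let dp[i][j] be the LCS length of the first i values of L1 and the first j values of L2. dp[i][j] = dp[i-1][j-1]+1 when the i-th and j-th values match, else max(dp[i-1][j], dp[i][j-1]).
    ·  3  3  3  2  3  1  2  1  3  1
 ·  0  0  0  0  0  0  0  0  0  0  0
 3  0  1  1  1  1  1  1  1  1  1  1
 1  0  1  1  1  1  1  2  2  2  2  2
 3  0  1  2  2  2  2  2  2  2  3  3
 1  0  1  2  2  2  2  3  3  3  3  4
 2  0  1  2  2  3  3  3  4  4  4  4
 2  0  1  2  2  3  3  3  4  4  4  4
 3  0  1  2  3  3  4  4  4  4  5  5
 3  0  1  2  3  3  4  4  4  4  5  5
 2  0  1  2  3  4  4  4  5  5  5  5
 3  0  1  2  3  4  5  5  5  5  6  6
 2  0  1  2  3  4  5  5  6  6  6  6
 2  0  1  2  3  4  5  5  6  6  6  6
 3  0  1  2  3  4  5  5  6  6  7  7
 3  0  1  2  3  4  5  5  6  6  7  7
 3  0  1  2  3  4  5  5  6  6  7  7
dp[15][10] = 7. One LCS (by backtracking along matches): 3, 3, 3, 2, 3, 2, 3.

7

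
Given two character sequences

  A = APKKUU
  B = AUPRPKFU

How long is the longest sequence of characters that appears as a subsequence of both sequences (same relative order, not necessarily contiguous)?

Let dp[i][j] be the LCS length of the first i characters of A and the first j characters of B. dp[i][j] = dp[i-1][j-1]+1 when the i-th and j-th characters match, else max(dp[i-1][j], dp[i][j-1]).
    ·  A  U  P  R  P  K  F  U
 ·  0  0  0  0  0  0  0  0  0
 A  0  1  1  1  1  1  1  1  1
 P  0  1  1  2  2  2  2  2  2
 K  0  1  1  2  2  2  3  3  3
 K  0  1  1  2  2  2  3  3  3
 U  0  1  2  2  2  2  3  3  4
 U  0  1  2  2  2  2  3  3  4
dp[6][8] = 4. One LCS (by backtracking along matches): APKU.

4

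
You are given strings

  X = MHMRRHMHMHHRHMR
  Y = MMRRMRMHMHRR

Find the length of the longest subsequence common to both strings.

10

Pick M at X[1]=Y[1], then M at X[3]=Y[2], then R at X[4]=Y[4], then R at X[5]=Y[6], then M at X[7]=Y[7], then H at X[8]=Y[8], then M at X[9]=Y[9], then H at X[11]=Y[10], then R at X[12]=Y[11], then R at X[15]=Y[12]; all 10 characters appear in both, in order, and the DP table's final entry dp[15][12] is also 10, so no common subsequence is longer.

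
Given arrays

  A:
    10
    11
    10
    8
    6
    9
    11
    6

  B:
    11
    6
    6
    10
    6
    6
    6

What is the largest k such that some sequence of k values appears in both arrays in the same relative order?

Pick 11 [2,1], 10 [3,4], 6 [5,6], 6 [8,7]; all 4 values appear in both, in order. Since dp[8][7] = 4, nothing longer is possible.

4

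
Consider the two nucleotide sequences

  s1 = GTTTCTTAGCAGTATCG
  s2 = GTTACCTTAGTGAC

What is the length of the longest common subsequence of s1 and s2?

11

Pick G (s1 #1, s2 #1) → T (s1 #2, s2 #2) → T (s1 #3, s2 #3) → C (s1 #5, s2 #6) → T (s1 #6, s2 #7) → T (s1 #7, s2 #8) → A (s1 #8, s2 #9) → G (s1 #9, s2 #10) → G (s1 #12, s2 #12) → A (s1 #14, s2 #13) → C (s1 #16, s2 #14); all 11 bases appear in both, in order, and the DP table's final entry dp[17][14] is also 11, so no common subsequence is longer.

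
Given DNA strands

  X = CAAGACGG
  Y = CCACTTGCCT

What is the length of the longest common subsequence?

Pick C [1,2]; then A [2,3]; then G [4,7]; then C [6,9]; all 4 bases appear in both, in order. Since dp[8][10] = 4, nothing longer is possible.

4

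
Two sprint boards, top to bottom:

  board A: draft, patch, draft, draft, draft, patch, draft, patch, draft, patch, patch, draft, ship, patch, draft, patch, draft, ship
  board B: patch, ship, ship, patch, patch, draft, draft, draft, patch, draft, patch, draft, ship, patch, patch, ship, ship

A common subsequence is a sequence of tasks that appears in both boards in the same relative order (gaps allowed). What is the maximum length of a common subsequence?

Pick patch at board A[2]=board B[5]; then draft at board A[3]=board B[6]; then draft at board A[4]=board B[7]; then draft at board A[5]=board B[8]; then patch at board A[6]=board B[9]; then draft at board A[7]=board B[10]; then patch at board A[8]=board B[11]; then draft at board A[9]=board B[12]; then patch at board A[10]=board B[14]; then patch at board A[11]=board B[15]; then ship at board A[13]=board B[16]; then ship at board A[18]=board B[17]; all 12 tasks appear in both, in order. dp[18][17] = 12 confirms this is the maximum.

12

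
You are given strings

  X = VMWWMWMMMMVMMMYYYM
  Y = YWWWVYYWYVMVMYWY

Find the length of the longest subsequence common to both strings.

One common subsequence of length 8: W (X #3, Y #3), then W (X #4, Y #4), then W (X #6, Y #8), then M (X #10, Y #11), then V (X #11, Y #12), then M (X #14, Y #13), then Y (X #15, Y #14), then Y (X #17, Y #16). Since dp[18][16] = 8, nothing longer is possible.

8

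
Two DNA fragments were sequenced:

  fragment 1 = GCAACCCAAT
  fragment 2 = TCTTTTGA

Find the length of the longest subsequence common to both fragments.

Pick G [1,7], A [9,8]; all 2 bases appear in both, in order. Since dp[10][8] = 2, nothing longer is possible.

2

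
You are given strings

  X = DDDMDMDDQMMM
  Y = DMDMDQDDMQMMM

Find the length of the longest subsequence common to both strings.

Match D (X #1, Y #1); then D (X #3, Y #3); then M (X #4, Y #4); then D (X #5, Y #5); then D (X #7, Y #7); then D (X #8, Y #8); then Q (X #9, Y #10); then M (X #10, Y #11); then M (X #11, Y #12); then M (X #12, Y #13) — 10 characters in the same relative order in both. dp[12][13] = 10 confirms this is the maximum.

10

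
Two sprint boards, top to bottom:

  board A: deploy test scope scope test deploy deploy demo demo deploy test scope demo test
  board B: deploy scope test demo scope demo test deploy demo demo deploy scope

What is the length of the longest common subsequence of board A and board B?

9

Pick deploy (board A #1, board B #1), then test (board A #2, board B #3), then scope (board A #3, board B #5), then test (board A #5, board B #7), then deploy (board A #7, board B #8), then demo (board A #8, board B #9), then demo (board A #9, board B #10), then deploy (board A #10, board B #11), then scope (board A #12, board B #12); all 9 tasks appear in both, in order. The LCS DP gives dp[14][12] = 9, so this is optimal.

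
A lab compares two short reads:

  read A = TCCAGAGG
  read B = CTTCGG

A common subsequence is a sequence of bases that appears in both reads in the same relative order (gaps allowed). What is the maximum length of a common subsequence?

Let dp[i][j] be the LCS length of the first i bases of read A and the first j bases of read B. dp[i][j] = dp[i-1][j-1]+1 when the i-th and j-th bases match, else max(dp[i-1][j], dp[i][j-1]).
    ·  C  T  T  C  G  G
 ·  0  0  0  0  0  0  0
 T  0  0  1  1  1  1  1
 C  0  1  1  1  2  2  2
 C  0  1  1  1  2  2  2
 A  0  1  1  1  2  2  2
 G  0  1  1  1  2  3  3
 A  0  1  1  1  2  3  3
 G  0  1  1  1  2  3  4
 G  0  1  1  1  2  3  4
dp[8][6] = 4. One LCS (by backtracking along matches): TCGG.

4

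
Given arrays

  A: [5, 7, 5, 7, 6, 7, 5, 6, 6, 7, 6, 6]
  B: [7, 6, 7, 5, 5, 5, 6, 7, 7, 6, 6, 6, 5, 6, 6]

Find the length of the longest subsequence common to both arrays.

Pick 5 at A[1]=B[6], then 7 at A[2]=B[8], then 7 at A[4]=B[9], then 6 at A[5]=B[10], then 6 at A[8]=B[11], then 6 at A[9]=B[12], then 6 at A[11]=B[14], then 6 at A[12]=B[15]; all 8 values appear in both, in order, and the DP table's final entry dp[12][15] is also 8, so no common subsequence is longer.

8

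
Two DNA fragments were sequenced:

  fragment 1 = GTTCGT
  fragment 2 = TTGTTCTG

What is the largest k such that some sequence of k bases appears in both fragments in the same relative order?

Let dp[i][j] be the LCS length of the first i bases of fragment 1 and the first j bases of fragment 2. dp[i][j] = dp[i-1][j-1]+1 when the i-th and j-th bases match, else max(dp[i-1][j], dp[i][j-1]).
    ·  T  T  G  T  T  C  T  G
 ·  0  0  0  0  0  0  0  0  0
 G  0  0  0  1  1  1  1  1  1
 T  0  1  1  1  2  2  2  2  2
 T  0  1  2  2  2  3  3  3  3
 C  0  1  2  2  2  3  4  4  4
 G  0  1  2  3  3  3  4  4  5
 T  0  1  2  3  4  4  4  5  5
dp[6][8] = 5. One LCS (by backtracking along matches): GTTCG.

5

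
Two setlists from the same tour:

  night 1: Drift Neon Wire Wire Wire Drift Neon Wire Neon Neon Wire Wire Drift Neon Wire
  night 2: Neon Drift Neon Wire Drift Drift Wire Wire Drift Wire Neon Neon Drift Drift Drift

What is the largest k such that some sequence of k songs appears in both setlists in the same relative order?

Match Drift (night 1 #1, night 2 #2), then Neon (night 1 #2, night 2 #3), then Wire (night 1 #3, night 2 #4), then Wire (night 1 #4, night 2 #7), then Wire (night 1 #5, night 2 #8), then Drift (night 1 #6, night 2 #9), then Wire (night 1 #8, night 2 #10), then Neon (night 1 #9, night 2 #11), then Neon (night 1 #10, night 2 #12), then Drift (night 1 #13, night 2 #15) — 10 songs in the same relative order in both, and the DP table's final entry dp[15][15] is also 10, so no common subsequence is longer.

10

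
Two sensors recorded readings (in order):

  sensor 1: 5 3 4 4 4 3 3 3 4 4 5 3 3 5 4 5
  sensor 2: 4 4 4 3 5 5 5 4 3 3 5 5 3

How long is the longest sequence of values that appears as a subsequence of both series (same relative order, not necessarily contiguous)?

One common subsequence of length 9: 4 [3,1], then 4 [4,2], then 4 [5,3], then 3 [6,4], then 4 [10,8], then 3 [12,9], then 3 [13,10], then 5 [14,11], then 5 [16,12], and the DP table's final entry dp[16][13] is also 9, so no common subsequence is longer.

9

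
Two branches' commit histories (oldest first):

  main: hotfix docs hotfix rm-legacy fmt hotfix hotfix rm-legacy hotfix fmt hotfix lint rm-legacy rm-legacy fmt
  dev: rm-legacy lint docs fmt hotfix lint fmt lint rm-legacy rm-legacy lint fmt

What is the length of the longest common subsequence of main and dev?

8

Match docs [2,3], fmt [5,4], hotfix [6,5], fmt [10,7], lint [12,8], rm-legacy [13,9], rm-legacy [14,10], fmt [15,12] — 8 commits in the same relative order in both. dp[15][12] = 8 confirms this is the maximum.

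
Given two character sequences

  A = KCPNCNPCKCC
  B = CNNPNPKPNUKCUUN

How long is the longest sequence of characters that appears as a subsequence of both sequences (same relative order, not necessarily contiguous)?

Pick C [2,1], then P [3,4], then N [4,5], then N [6,9], then K [9,11], then C [10,12]; all 6 characters appear in both, in order. dp[11][15] = 6 confirms this is the maximum.

6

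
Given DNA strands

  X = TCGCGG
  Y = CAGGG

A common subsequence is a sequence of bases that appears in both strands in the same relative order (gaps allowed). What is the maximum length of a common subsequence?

4

One common subsequence of length 4: C at X[2]=Y[1], G at X[3]=Y[3], G at X[5]=Y[4], G at X[6]=Y[5], and the DP table's final entry dp[6][5] is also 4, so no common subsequence is longer.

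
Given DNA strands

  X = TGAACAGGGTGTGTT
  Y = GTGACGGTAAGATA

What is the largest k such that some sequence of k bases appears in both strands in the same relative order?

Pick T at X[1]=Y[2], G at X[2]=Y[3], A at X[4]=Y[4], C at X[5]=Y[5], G at X[8]=Y[6], G at X[9]=Y[7], T at X[10]=Y[8], G at X[11]=Y[11], T at X[12]=Y[13]; all 9 bases appear in both, in order, and the DP table's final entry dp[15][14] is also 9, so no common subsequence is longer.

9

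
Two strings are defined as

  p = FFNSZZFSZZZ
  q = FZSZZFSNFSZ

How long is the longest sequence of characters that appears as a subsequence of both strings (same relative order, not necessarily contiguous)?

7

Let dp[i][j] be the LCS length of the first i characters of p and the first j characters of q. dp[i][j] = dp[i-1][j-1]+1 when the i-th and j-th characters match, else max(dp[i-1][j], dp[i][j-1]).
    ·  F  Z  S  Z  Z  F  S  N  F  S  Z
 ·  0  0  0  0  0  0  0  0  0  0  0  0
 F  0  1  1  1  1  1  1  1  1  1  1  1
 F  0  1  1  1  1  1  2  2  2  2  2  2
 N  0  1  1  1  1  1  2  2  3  3  3  3
 S  0  1  1  2  2  2  2  3  3  3  4  4
 Z  0  1  2  2  3  3  3  3  3  3  4  5
 Z  0  1  2  2  3  4  4  4  4  4  4  5
 F  0  1  2  2  3  4  5  5  5  5  5  5
 S  0  1  2  3  3  4  5  6  6  6  6  6
 Z  0  1  2  3  4  4  5  6  6  6  6  7
 Z  0  1  2  3  4  5  5  6  6  6  6  7
 Z  0  1  2  3  4  5  5  6  6  6  6  7
dp[11][11] = 7. One LCS (by backtracking along matches): FSZZFSZ.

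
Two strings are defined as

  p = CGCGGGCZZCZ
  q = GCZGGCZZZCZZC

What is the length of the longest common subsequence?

Taking G at p[2]=q[1], C at p[3]=q[2], G at p[5]=q[4], G at p[6]=q[5], C at p[7]=q[6], Z at p[8]=q[8], Z at p[9]=q[9], C at p[10]=q[10], Z at p[11]=q[12] gives a common subsequence of length 9. dp[11][13] = 9 confirms this is the maximum.

9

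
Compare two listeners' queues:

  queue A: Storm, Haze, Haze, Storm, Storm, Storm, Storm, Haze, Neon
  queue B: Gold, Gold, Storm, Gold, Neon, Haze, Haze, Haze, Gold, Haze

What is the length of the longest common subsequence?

Match Storm at queue A[1]=queue B[3], then Haze at queue A[2]=queue B[7], then Haze at queue A[3]=queue B[8], then Haze at queue A[8]=queue B[10] — 4 songs in the same relative order in both. The LCS DP gives dp[9][10] = 4, so this is optimal.

4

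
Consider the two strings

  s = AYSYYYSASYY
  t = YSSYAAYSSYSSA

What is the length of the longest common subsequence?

Match Y [2,1], S [3,3], Y [4,4], Y [5,7], Y [6,10], S [7,12], A [8,13] — 7 characters in the same relative order in both. Since dp[11][13] = 7, nothing longer is possible.

7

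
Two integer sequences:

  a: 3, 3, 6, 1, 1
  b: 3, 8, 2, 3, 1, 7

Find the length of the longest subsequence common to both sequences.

Taking 3 (a #1, b #1), then 3 (a #2, b #4), then 1 (a #4, b #5) gives a common subsequence of length 3. dp[5][6] = 3 confirms this is the maximum.

3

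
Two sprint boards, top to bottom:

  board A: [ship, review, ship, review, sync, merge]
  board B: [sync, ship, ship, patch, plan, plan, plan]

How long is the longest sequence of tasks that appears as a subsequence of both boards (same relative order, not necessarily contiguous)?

Taking ship at board A[1]=board B[2], then ship at board A[3]=board B[3] gives a common subsequence of length 2. Since dp[6][7] = 2, nothing longer is possible.

2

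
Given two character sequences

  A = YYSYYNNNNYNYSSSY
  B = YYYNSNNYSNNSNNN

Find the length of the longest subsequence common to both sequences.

Match Y [1,2] → Y [2,3] → S [3,5] → Y [4,8] → N [6,10] → N [7,11] → N [8,13] → N [9,14] → N [11,15] — 9 characters in the same relative order in both. dp[16][15] = 9 confirms this is the maximum.

9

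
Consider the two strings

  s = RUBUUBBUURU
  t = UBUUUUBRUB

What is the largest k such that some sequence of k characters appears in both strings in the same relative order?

8

One common subsequence of length 8: U (s #2, t #1), then B (s #3, t #2), then U (s #4, t #3), then U (s #5, t #4), then U (s #8, t #5), then U (s #9, t #6), then R (s #10, t #8), then U (s #11, t #9), and the DP table's final entry dp[11][10] is also 8, so no common subsequence is longer.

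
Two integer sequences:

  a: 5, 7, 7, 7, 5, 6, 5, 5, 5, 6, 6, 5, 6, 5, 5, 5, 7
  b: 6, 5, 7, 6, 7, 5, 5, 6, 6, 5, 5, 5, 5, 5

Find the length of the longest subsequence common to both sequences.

11

Pick 5 at a[1]=b[2]; then 7 at a[2]=b[3]; then 7 at a[4]=b[5]; then 5 at a[8]=b[6]; then 5 at a[9]=b[7]; then 6 at a[10]=b[8]; then 6 at a[11]=b[9]; then 5 at a[12]=b[11]; then 5 at a[14]=b[12]; then 5 at a[15]=b[13]; then 5 at a[16]=b[14]; all 11 values appear in both, in order, and the DP table's final entry dp[17][14] is also 11, so no common subsequence is longer.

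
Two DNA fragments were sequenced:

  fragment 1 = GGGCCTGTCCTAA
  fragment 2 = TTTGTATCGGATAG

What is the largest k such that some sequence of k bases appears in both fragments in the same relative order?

6

One common subsequence of length 6: G [3,4], then T [6,5], then T [8,7], then C [9,8], then T [11,12], then A [12,13]. The LCS DP gives dp[13][14] = 6, so this is optimal.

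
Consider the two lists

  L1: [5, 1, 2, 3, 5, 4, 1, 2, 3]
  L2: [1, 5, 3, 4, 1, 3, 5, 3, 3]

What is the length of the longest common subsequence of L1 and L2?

5

One common subsequence of length 5: 5 [1,2]; then 1 [2,5]; then 3 [4,6]; then 5 [5,7]; then 3 [9,9], and the DP table's final entry dp[9][9] is also 5, so no common subsequence is longer.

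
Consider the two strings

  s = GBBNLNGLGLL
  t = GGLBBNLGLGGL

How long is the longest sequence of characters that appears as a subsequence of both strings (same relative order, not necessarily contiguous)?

One common subsequence of length 9: G at s[1]=t[2] → B at s[2]=t[4] → B at s[3]=t[5] → N at s[4]=t[6] → L at s[5]=t[7] → G at s[7]=t[8] → L at s[8]=t[9] → G at s[9]=t[11] → L at s[11]=t[12], and the DP table's final entry dp[11][12] is also 9, so no common subsequence is longer.

9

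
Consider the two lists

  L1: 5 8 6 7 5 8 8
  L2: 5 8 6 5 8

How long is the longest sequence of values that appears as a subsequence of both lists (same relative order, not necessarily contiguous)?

5

Taking 5 at L1[1]=L2[1], then 8 at L1[2]=L2[2], then 6 at L1[3]=L2[3], then 5 at L1[5]=L2[4], then 8 at L1[7]=L2[5] gives a common subsequence of length 5. Since dp[7][5] = 5, nothing longer is possible.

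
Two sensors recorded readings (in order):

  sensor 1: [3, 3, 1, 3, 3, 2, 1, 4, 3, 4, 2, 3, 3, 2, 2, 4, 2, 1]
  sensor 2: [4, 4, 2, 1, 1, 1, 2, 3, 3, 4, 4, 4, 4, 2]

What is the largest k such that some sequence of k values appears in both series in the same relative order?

Match 1 [3,6]; then 3 [4,8]; then 3 [5,9]; then 4 [8,11]; then 4 [10,12]; then 4 [16,13]; then 2 [17,14] — 7 values in the same relative order in both, and the DP table's final entry dp[18][14] is also 7, so no common subsequence is longer.

7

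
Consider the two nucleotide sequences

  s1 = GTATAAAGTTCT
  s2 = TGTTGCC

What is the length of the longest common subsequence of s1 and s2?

5

Let dp[i][j] be the LCS length of the first i bases of s1 and the first j bases of s2. dp[i][j] = dp[i-1][j-1]+1 when the i-th and j-th bases match, else max(dp[i-1][j], dp[i][j-1]).
    ·  T  G  T  T  G  C  C
 ·  0  0  0  0  0  0  0  0
 G  0  0  1  1  1  1  1  1
 T  0  1  1  2  2  2  2  2
 A  0  1  1  2  2  2  2  2
 T  0  1  1  2  3  3  3  3
 A  0  1  1  2  3  3  3  3
 A  0  1  1  2  3  3  3  3
 A  0  1  1  2  3  3  3  3
 G  0  1  2  2  3  4  4  4
 T  0  1  2  3  3  4  4  4
 T  0  1  2  3  4  4  4  4
 C  0  1  2  3  4  4  5  5
 T  0  1  2  3  4  4  5  5
dp[12][7] = 5. One LCS (by backtracking along matches): GTTGC.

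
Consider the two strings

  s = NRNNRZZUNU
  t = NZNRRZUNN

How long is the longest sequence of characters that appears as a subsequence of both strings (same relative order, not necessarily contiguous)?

6

Let dp[i][j] be the LCS length of the first i characters of s and the first j characters of t. dp[i][j] = dp[i-1][j-1]+1 when the i-th and j-th characters match, else max(dp[i-1][j], dp[i][j-1]).
    ·  N  Z  N  R  R  Z  U  N  N
 ·  0  0  0  0  0  0  0  0  0  0
 N  0  1  1  1  1  1  1  1  1  1
 R  0  1  1  1  2  2  2  2  2  2
 N  0  1  1  2  2  2  2  2  3  3
 N  0  1  1  2  2  2  2  2  3  4
 R  0  1  1  2  3  3  3  3  3  4
 Z  0  1  2  2  3  3  4  4  4  4
 Z  0  1  2  2  3  3  4  4  4  4
 U  0  1  2  2  3  3  4  5  5  5
 N  0  1  2  3  3  3  4  5  6  6
 U  0  1  2  3  3  3  4  5  6  6
dp[10][9] = 6. One LCS (by backtracking along matches): NRRZUN.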